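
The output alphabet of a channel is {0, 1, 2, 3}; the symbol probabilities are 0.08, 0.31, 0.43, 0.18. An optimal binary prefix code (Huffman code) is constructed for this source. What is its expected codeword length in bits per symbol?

Repeatedly combine the two least-probable nodes; the expected code length is the sum of the merged weights.
merge 2/25 + 9/50 → 13/50
merge 13/50 + 31/100 → 57/100
merge 43/100 + 57/100 → 1
L = 13/50 + 57/100 + 1 = 183/100 = 1.83 bits/symbol.

1.83 bits/symbol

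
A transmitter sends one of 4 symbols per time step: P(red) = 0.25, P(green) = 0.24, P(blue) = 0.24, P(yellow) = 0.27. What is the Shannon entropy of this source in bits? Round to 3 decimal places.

1.998 bits

H = −Σ pᵢ log₂ pᵢ.
−0.25·log₂(0.25) = 0.5000
−0.24·log₂(0.24) = 0.4941
−0.24·log₂(0.24) = 0.4941
−0.27·log₂(0.27) = 0.5100
Sum ≈ 1.9983 → 1.998 bits.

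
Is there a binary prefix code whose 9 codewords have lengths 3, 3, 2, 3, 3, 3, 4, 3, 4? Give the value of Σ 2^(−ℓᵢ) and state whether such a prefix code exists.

With common denominator 2^4 = 16: Σ 2^(−ℓᵢ) = 2/16 + 2/16 + 4/16 + 2/16 + 2/16 + 2/16 + 1/16 + 2/16 + 1/16 = 18/16 = 1.125.
Kraft's inequality requires Σ ≤ 1; here Σ = 1.125 > 1, so no such prefix code exists.

1.125; no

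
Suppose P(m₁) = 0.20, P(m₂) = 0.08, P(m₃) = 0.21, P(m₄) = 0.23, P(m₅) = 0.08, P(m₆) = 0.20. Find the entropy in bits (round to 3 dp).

2.472 bits

H = −Σ pᵢ log₂ pᵢ.
−0.20·log₂(0.20) = 0.4644
−0.08·log₂(0.08) = 0.2915
−0.21·log₂(0.21) = 0.4728
−0.23·log₂(0.23) = 0.4877
−0.08·log₂(0.08) = 0.2915
−0.20·log₂(0.20) = 0.4644
Sum ≈ 2.4723 → 2.472 bits.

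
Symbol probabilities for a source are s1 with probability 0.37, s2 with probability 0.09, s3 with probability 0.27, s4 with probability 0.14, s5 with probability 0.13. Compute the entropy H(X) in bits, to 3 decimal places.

2.133 bits

H = −Σ pᵢ log₂ pᵢ.
−0.37·log₂(0.37) = 0.5307
−0.09·log₂(0.09) = 0.3127
−0.27·log₂(0.27) = 0.5100
−0.14·log₂(0.14) = 0.3971
−0.13·log₂(0.13) = 0.3826
Sum ≈ 2.1332 → 2.133 bits.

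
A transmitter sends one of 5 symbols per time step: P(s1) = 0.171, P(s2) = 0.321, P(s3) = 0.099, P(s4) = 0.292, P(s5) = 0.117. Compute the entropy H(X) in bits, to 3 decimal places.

H = −Σ pᵢ log₂ pᵢ.
−0.171·log₂(0.171) = 0.4357
−0.321·log₂(0.321) = 0.5262
−0.099·log₂(0.099) = 0.3303
−0.292·log₂(0.292) = 0.5186
−0.117·log₂(0.117) = 0.3622
Sum ≈ 2.1730 → 2.173 bits.

2.173 bits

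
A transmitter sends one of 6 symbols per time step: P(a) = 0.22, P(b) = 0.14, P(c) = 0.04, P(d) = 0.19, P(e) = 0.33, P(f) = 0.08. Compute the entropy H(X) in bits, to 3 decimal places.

H = −Σ pᵢ log₂ pᵢ.
−0.22·log₂(0.22) = 0.4806
−0.14·log₂(0.14) = 0.3971
−0.04·log₂(0.04) = 0.1858
−0.19·log₂(0.19) = 0.4552
−0.33·log₂(0.33) = 0.5278
−0.08·log₂(0.08) = 0.2915
Sum ≈ 2.3380 → 2.338 bits.

2.338 bits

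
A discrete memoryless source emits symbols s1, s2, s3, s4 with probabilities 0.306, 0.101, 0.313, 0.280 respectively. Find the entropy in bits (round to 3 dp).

1.896 bits

H = −Σ pᵢ log₂ pᵢ.
−0.306·log₂(0.306) = 0.5228
−0.101·log₂(0.101) = 0.3341
−0.313·log₂(0.313) = 0.5245
−0.280·log₂(0.280) = 0.5142
Sum ≈ 1.8956 → 1.896 bits.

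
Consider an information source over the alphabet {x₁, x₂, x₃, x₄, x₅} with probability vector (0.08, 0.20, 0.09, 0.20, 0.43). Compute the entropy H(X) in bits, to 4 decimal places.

2.0565 bits

H = −Σ pᵢ log₂ pᵢ.
−0.08·log₂(0.08) = 0.2915
−0.20·log₂(0.20) = 0.4644
−0.09·log₂(0.09) = 0.3127
−0.20·log₂(0.20) = 0.4644
−0.43·log₂(0.43) = 0.5236
Sum ≈ 2.0565 → 2.0565 bits.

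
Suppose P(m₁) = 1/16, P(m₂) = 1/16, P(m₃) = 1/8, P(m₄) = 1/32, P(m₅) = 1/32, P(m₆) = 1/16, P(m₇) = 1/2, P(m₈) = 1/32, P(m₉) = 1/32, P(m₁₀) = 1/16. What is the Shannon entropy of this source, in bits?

Each probability is a power of 1/2, so log₂(1/p) is an integer.
H = Σ p·log₂(1/p) = 1/16·4 + 1/16·4 + 1/8·3 + 1/32·5 + 1/32·5 + 1/16·4 + 1/2·1 + 1/32·5 + 1/32·5 + 1/16·4 = 2.5 bits.

2.5 bits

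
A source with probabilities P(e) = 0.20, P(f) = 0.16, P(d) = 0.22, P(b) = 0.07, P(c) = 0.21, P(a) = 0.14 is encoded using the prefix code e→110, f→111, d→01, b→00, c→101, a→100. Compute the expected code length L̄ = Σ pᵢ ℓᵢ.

L̄ = Σ pᵢ·ℓᵢ = 0.20·3 + 0.16·3 + 0.22·2 + 0.07·2 + 0.21·3 + 0.14·3 = 2.71 bits/symbol.

2.71 bits/symbol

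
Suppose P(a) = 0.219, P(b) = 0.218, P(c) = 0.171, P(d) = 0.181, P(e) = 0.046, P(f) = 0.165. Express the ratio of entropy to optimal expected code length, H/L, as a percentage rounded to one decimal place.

96.5%

Entropy H = −Σ p log₂ p ≈ 2.4742 bits.
Huffman merges: 23/500+33/200→211/1000; 171/1000+181/1000→44/125; 211/1000+109/500→429/1000; 219/1000+44/125→571/1000; 429/1000+571/1000→1. L = 2563/1000 ≈ 2.5630.
Efficiency = H/L = 2.4742/2.5630 = 96.5%.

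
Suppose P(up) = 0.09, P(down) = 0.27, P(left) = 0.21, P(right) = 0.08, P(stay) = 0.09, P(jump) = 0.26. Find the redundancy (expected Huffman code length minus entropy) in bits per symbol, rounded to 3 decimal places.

Entropy H = −Σ p log₂ p ≈ 2.4049 bits.
Huffman merges: 2/25+9/100→17/100; 9/100+17/100→13/50; 21/100+13/50→47/100; 13/50+27/100→53/100; 47/100+53/100→1. L = 243/100 ≈ 2.4300.
L − H = 2.4300 − 2.4049 = 0.025 bits.

0.025 bits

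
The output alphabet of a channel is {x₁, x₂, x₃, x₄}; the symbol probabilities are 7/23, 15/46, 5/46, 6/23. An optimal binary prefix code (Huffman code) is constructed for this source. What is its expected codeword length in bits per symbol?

2 bits/symbol

Repeatedly combine the two least-probable nodes; the expected code length is the sum of the merged weights.
merge 5/46 + 6/23 → 17/46
merge 7/23 + 15/46 → 29/46
merge 17/46 + 29/46 → 1
L = 17/46 + 29/46 + 1 = 2 bits/symbol.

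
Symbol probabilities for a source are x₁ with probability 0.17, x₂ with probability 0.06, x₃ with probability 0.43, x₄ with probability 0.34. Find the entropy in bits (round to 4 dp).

H = −Σ pᵢ log₂ pᵢ.
−0.17·log₂(0.17) = 0.4346
−0.06·log₂(0.06) = 0.2435
−0.43·log₂(0.43) = 0.5236
−0.34·log₂(0.34) = 0.5292
Sum ≈ 1.7309 → 1.7309 bits.

1.7309 bits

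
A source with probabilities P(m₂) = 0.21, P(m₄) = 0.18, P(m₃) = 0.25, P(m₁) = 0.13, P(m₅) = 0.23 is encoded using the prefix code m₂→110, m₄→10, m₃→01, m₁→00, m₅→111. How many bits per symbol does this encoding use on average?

2.44 bits/symbol

L̄ = Σ pᵢ·ℓᵢ = 0.21·3 + 0.18·2 + 0.25·2 + 0.13·2 + 0.23·3 = 2.44 bits/symbol.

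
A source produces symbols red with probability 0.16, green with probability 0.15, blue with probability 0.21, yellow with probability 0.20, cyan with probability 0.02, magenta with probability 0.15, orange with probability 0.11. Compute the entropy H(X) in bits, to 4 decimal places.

H = −Σ pᵢ log₂ pᵢ.
−0.16·log₂(0.16) = 0.4230
−0.15·log₂(0.15) = 0.4105
−0.21·log₂(0.21) = 0.4728
−0.20·log₂(0.20) = 0.4644
−0.02·log₂(0.02) = 0.1129
−0.15·log₂(0.15) = 0.4105
−0.11·log₂(0.11) = 0.3503
Sum ≈ 2.6445 → 2.6445 bits.

2.6445 bits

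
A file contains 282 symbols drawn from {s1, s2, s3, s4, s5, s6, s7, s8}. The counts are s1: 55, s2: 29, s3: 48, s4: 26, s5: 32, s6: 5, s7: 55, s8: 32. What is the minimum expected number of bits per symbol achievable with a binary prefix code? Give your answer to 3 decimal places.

Probabilities are the counts divided by 282.
Repeatedly combine the two least-probable nodes; the expected code length is the sum of the merged weights.
merge 5/282 + 13/141 → 31/282
merge 29/282 + 31/282 → 10/47
merge 16/141 + 16/141 → 32/141
merge 8/47 + 55/282 → 103/282
merge 55/282 + 10/47 → 115/282
merge 32/141 + 103/282 → 167/282
merge 115/282 + 167/282 → 1
L = 31/282 + 10/47 + 32/141 + 103/282 + 115/282 + 167/282 + 1 = 137/47 ≈ 2.915 bits/symbol.

2.915 bits/symbol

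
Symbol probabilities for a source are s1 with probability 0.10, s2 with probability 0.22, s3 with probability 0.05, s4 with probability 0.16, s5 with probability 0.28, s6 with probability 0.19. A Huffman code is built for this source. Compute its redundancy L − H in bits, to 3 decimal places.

0.039 bits

Entropy H = −Σ p log₂ p ≈ 2.4213 bits.
Huffman merges: 1/20+1/10→3/20; 3/20+4/25→31/100; 19/100+11/50→41/100; 7/25+31/100→59/100; 41/100+59/100→1. L = 123/50 ≈ 2.4600.
L − H = 2.4600 − 2.4213 = 0.039 bits.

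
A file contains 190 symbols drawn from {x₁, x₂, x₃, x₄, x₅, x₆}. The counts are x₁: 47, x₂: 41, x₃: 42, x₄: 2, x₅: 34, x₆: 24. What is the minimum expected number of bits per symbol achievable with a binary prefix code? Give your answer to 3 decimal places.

2.453 bits/symbol

Probabilities are the counts divided by 190.
Repeatedly combine the two least-probable nodes; the expected code length is the sum of the merged weights.
merge 1/95 + 12/95 → 13/95
merge 13/95 + 17/95 → 6/19
merge 41/190 + 21/95 → 83/190
merge 47/190 + 6/19 → 107/190
merge 83/190 + 107/190 → 1
L = 13/95 + 6/19 + 83/190 + 107/190 + 1 = 233/95 ≈ 2.453 bits/symbol.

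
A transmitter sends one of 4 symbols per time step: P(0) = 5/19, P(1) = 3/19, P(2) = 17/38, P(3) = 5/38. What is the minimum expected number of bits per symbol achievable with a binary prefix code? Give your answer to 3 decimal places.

Repeatedly combine the two least-probable nodes; the expected code length is the sum of the merged weights.
merge 5/38 + 3/19 → 11/38
merge 5/19 + 11/38 → 21/38
merge 17/38 + 21/38 → 1
L = 11/38 + 21/38 + 1 = 35/19 ≈ 1.842 bits/symbol.

1.842 bits/symbol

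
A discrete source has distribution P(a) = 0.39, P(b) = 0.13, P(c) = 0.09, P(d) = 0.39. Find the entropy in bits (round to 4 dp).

1.7549 bits

H = −Σ pᵢ log₂ pᵢ.
−0.39·log₂(0.39) = 0.5298
−0.13·log₂(0.13) = 0.3826
−0.09·log₂(0.09) = 0.3127
−0.39·log₂(0.39) = 0.5298
Sum ≈ 1.7549 → 1.7549 bits.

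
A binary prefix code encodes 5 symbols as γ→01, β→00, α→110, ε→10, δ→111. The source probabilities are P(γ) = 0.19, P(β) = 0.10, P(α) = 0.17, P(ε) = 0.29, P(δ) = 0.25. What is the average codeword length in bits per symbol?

L̄ = Σ pᵢ·ℓᵢ = 0.19·2 + 0.10·2 + 0.17·3 + 0.29·2 + 0.25·3 = 2.42 bits/symbol.

2.42 bits/symbol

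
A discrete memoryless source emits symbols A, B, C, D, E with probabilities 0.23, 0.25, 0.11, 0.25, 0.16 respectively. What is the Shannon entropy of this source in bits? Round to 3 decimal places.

H = −Σ pᵢ log₂ pᵢ.
−0.23·log₂(0.23) = 0.4877
−0.25·log₂(0.25) = 0.5000
−0.11·log₂(0.11) = 0.3503
−0.25·log₂(0.25) = 0.5000
−0.16·log₂(0.16) = 0.4230
Sum ≈ 2.2610 → 2.261 bits.

2.261 bits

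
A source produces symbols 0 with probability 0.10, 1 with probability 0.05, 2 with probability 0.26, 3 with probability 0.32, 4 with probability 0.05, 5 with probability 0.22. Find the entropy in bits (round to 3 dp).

H = −Σ pᵢ log₂ pᵢ.
−0.10·log₂(0.10) = 0.3322
−0.05·log₂(0.05) = 0.2161
−0.26·log₂(0.26) = 0.5053
−0.32·log₂(0.32) = 0.5260
−0.05·log₂(0.05) = 0.2161
−0.22·log₂(0.22) = 0.4806
Sum ≈ 2.2763 → 2.276 bits.

2.276 bits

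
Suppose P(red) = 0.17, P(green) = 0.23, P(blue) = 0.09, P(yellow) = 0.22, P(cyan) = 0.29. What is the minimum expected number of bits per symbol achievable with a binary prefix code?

Repeatedly combine the two least-probable nodes; the expected code length is the sum of the merged weights.
merge 9/100 + 17/100 → 13/50
merge 11/50 + 23/100 → 9/20
merge 13/50 + 29/100 → 11/20
merge 9/20 + 11/20 → 1
L = 13/50 + 9/20 + 11/20 + 1 = 113/50 = 2.26 bits/symbol.

2.26 bits/symbol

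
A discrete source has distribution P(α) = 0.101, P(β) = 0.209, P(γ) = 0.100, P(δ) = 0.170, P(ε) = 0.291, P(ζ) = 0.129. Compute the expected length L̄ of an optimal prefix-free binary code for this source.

2.5 bits/symbol

Repeatedly combine the two least-probable nodes; the expected code length is the sum of the merged weights.
merge 1/10 + 101/1000 → 201/1000
merge 129/1000 + 17/100 → 299/1000
merge 201/1000 + 209/1000 → 41/100
merge 291/1000 + 299/1000 → 59/100
merge 41/100 + 59/100 → 1
L = 201/1000 + 299/1000 + 41/100 + 59/100 + 1 = 5/2 = 2.5 bits/symbol.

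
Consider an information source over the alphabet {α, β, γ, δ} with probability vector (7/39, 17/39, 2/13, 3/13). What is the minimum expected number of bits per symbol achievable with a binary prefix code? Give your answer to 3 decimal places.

1.897 bits/symbol

Repeatedly combine the two least-probable nodes; the expected code length is the sum of the merged weights.
merge 2/13 + 7/39 → 1/3
merge 3/13 + 1/3 → 22/39
merge 17/39 + 22/39 → 1
L = 1/3 + 22/39 + 1 = 74/39 ≈ 1.897 bits/symbol.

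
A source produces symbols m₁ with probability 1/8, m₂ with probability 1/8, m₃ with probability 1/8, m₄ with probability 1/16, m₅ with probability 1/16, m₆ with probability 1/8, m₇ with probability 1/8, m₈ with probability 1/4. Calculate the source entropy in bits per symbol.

Each probability is a power of 1/2, so log₂(1/p) is an integer.
H = Σ p·log₂(1/p) = 1/8·3 + 1/8·3 + 1/8·3 + 1/16·4 + 1/16·4 + 1/8·3 + 1/8·3 + 1/4·2 = 2.875 bits.

2.875 bits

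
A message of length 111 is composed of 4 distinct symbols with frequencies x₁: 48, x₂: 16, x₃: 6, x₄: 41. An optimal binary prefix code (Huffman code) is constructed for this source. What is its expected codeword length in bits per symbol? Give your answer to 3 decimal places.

1.766 bits/symbol

Probabilities are the counts divided by 111.
Repeatedly combine the two least-probable nodes; the expected code length is the sum of the merged weights.
merge 2/37 + 16/111 → 22/111
merge 22/111 + 41/111 → 21/37
merge 16/37 + 21/37 → 1
L = 22/111 + 21/37 + 1 = 196/111 ≈ 1.766 bits/symbol.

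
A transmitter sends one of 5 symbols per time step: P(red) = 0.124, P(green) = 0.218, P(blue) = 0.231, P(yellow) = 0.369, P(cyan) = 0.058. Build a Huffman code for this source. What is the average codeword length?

2.182 bits/symbol

Repeatedly combine the two least-probable nodes; the expected code length is the sum of the merged weights.
merge 29/500 + 31/250 → 91/500
merge 91/500 + 109/500 → 2/5
merge 231/1000 + 369/1000 → 3/5
merge 2/5 + 3/5 → 1
L = 91/500 + 2/5 + 3/5 + 1 = 1091/500 = 2.182 bits/symbol.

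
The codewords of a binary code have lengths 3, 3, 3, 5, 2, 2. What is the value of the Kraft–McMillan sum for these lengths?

0.90625

With common denominator 2^5 = 32: Σ 2^(−ℓᵢ) = 4/32 + 4/32 + 4/32 + 1/32 + 8/32 + 8/32 = 29/32 = 0.90625.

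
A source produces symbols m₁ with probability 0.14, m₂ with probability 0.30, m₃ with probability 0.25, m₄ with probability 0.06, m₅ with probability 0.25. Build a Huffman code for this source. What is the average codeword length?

Repeatedly combine the two least-probable nodes; the expected code length is the sum of the merged weights.
merge 3/50 + 7/50 → 1/5
merge 1/5 + 1/4 → 9/20
merge 1/4 + 3/10 → 11/20
merge 9/20 + 11/20 → 1
L = 1/5 + 9/20 + 11/20 + 1 = 11/5 = 2.2 bits/symbol.

2.2 bits/symbol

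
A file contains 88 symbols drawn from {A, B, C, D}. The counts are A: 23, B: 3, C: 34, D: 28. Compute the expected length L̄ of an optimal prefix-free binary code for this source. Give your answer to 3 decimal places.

1.909 bits/symbol

Probabilities are the counts divided by 88.
Repeatedly combine the two least-probable nodes; the expected code length is the sum of the merged weights.
merge 3/88 + 23/88 → 13/44
merge 13/44 + 7/22 → 27/44
merge 17/44 + 27/44 → 1
L = 13/44 + 27/44 + 1 = 21/11 ≈ 1.909 bits/symbol.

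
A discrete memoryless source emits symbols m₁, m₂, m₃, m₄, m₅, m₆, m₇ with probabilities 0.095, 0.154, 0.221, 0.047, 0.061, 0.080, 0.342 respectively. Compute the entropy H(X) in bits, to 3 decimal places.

2.494 bits

H = −Σ pᵢ log₂ pᵢ.
−0.095·log₂(0.095) = 0.3226
−0.154·log₂(0.154) = 0.4156
−0.221·log₂(0.221) = 0.4813
−0.047·log₂(0.047) = 0.2073
−0.061·log₂(0.061) = 0.2461
−0.080·log₂(0.080) = 0.2915
−0.342·log₂(0.342) = 0.5294
Sum ≈ 2.4939 → 2.494 bits.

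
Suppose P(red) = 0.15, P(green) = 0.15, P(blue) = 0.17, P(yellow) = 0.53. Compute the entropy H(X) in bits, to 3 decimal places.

1.741 bits

H = −Σ pᵢ log₂ pᵢ.
−0.15·log₂(0.15) = 0.4105
−0.15·log₂(0.15) = 0.4105
−0.17·log₂(0.17) = 0.4346
−0.53·log₂(0.53) = 0.4854
Sum ≈ 1.7411 → 1.741 bits.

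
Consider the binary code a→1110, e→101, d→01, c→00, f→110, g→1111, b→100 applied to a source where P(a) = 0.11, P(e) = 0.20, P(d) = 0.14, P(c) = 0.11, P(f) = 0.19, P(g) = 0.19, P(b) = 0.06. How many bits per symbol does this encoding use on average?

3.05 bits/symbol

L̄ = Σ pᵢ·ℓᵢ = 0.11·4 + 0.20·3 + 0.14·2 + 0.11·2 + 0.19·3 + 0.19·4 + 0.06·3 = 3.05 bits/symbol.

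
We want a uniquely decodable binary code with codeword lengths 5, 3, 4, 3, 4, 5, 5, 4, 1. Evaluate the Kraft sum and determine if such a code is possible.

With common denominator 2^5 = 32: Σ 2^(−ℓᵢ) = 1/32 + 4/32 + 2/32 + 4/32 + 2/32 + 1/32 + 1/32 + 2/32 + 16/32 = 33/32 = 1.03125.
Kraft's inequality requires Σ ≤ 1; here Σ = 1.03125 > 1, so no such prefix code exists.

1.03125; no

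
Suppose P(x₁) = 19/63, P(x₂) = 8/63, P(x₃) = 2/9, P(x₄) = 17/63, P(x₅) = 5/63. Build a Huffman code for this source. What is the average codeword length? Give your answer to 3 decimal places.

2.206 bits/symbol

Repeatedly combine the two least-probable nodes; the expected code length is the sum of the merged weights.
merge 5/63 + 8/63 → 13/63
merge 13/63 + 2/9 → 3/7
merge 17/63 + 19/63 → 4/7
merge 3/7 + 4/7 → 1
L = 13/63 + 3/7 + 4/7 + 1 = 139/63 ≈ 2.206 bits/symbol.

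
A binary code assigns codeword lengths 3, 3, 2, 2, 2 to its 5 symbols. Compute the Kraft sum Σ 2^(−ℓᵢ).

With common denominator 2^3 = 8: Σ 2^(−ℓᵢ) = 1/8 + 1/8 + 2/8 + 2/8 + 2/8 = 8/8 = 1.

1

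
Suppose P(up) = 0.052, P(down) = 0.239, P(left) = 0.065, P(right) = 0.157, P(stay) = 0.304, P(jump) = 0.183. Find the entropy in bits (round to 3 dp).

H = −Σ pᵢ log₂ pᵢ.
−0.052·log₂(0.052) = 0.2218
−0.239·log₂(0.239) = 0.4935
−0.065·log₂(0.065) = 0.2563
−0.157·log₂(0.157) = 0.4194
−0.304·log₂(0.304) = 0.5222
−0.183·log₂(0.183) = 0.4484
Sum ≈ 2.3616 → 2.362 bits.

2.362 bits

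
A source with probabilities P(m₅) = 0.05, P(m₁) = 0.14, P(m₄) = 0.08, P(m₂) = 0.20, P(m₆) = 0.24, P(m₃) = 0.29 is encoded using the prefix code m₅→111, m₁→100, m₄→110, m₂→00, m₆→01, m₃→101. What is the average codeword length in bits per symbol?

L̄ = Σ pᵢ·ℓᵢ = 0.05·3 + 0.14·3 + 0.08·3 + 0.20·2 + 0.24·2 + 0.29·3 = 2.56 bits/symbol.

2.56 bits/symbol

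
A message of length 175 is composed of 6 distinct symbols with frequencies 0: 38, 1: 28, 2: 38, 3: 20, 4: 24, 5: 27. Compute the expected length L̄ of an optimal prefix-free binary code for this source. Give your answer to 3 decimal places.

Probabilities are the counts divided by 175.
Repeatedly combine the two least-probable nodes; the expected code length is the sum of the merged weights.
merge 4/35 + 24/175 → 44/175
merge 27/175 + 4/25 → 11/35
merge 38/175 + 38/175 → 76/175
merge 44/175 + 11/35 → 99/175
merge 76/175 + 99/175 → 1
L = 44/175 + 11/35 + 76/175 + 99/175 + 1 = 449/175 ≈ 2.566 bits/symbol.

2.566 bits/symbol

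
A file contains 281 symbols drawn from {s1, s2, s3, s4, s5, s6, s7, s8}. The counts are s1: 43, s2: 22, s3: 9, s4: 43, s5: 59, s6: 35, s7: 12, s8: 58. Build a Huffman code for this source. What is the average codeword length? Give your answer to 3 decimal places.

2.811 bits/symbol

Probabilities are the counts divided by 281.
Repeatedly combine the two least-probable nodes; the expected code length is the sum of the merged weights.
merge 9/281 + 12/281 → 21/281
merge 21/281 + 22/281 → 43/281
merge 35/281 + 43/281 → 78/281
merge 43/281 + 43/281 → 86/281
merge 58/281 + 59/281 → 117/281
merge 78/281 + 86/281 → 164/281
merge 117/281 + 164/281 → 1
L = 21/281 + 43/281 + 78/281 + 86/281 + 117/281 + 164/281 + 1 = 790/281 ≈ 2.811 bits/symbol.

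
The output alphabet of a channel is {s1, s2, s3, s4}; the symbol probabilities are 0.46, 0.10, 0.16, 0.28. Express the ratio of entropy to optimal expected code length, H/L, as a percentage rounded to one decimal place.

99.2%

Entropy H = −Σ p log₂ p ≈ 1.7848 bits.
Huffman merges: 1/10+4/25→13/50; 13/50+7/25→27/50; 23/50+27/50→1. L = 9/5 ≈ 1.8000.
Efficiency = H/L = 1.7848/1.8000 = 99.2%.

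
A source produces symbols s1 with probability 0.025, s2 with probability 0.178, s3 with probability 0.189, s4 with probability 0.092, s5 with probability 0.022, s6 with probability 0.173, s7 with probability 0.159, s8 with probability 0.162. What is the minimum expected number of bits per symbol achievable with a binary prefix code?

2.819 bits/symbol

Repeatedly combine the two least-probable nodes; the expected code length is the sum of the merged weights.
merge 11/500 + 1/40 → 47/1000
merge 47/1000 + 23/250 → 139/1000
merge 139/1000 + 159/1000 → 149/500
merge 81/500 + 173/1000 → 67/200
merge 89/500 + 189/1000 → 367/1000
merge 149/500 + 67/200 → 633/1000
merge 367/1000 + 633/1000 → 1
L = 47/1000 + 139/1000 + 149/500 + 67/200 + 367/1000 + 633/1000 + 1 = 2819/1000 = 2.819 bits/symbol.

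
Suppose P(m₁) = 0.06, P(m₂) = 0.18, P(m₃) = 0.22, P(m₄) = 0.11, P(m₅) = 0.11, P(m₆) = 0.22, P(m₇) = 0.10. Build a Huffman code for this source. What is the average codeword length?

2.72 bits/symbol

Repeatedly combine the two least-probable nodes; the expected code length is the sum of the merged weights.
merge 3/50 + 1/10 → 4/25
merge 11/100 + 11/100 → 11/50
merge 4/25 + 9/50 → 17/50
merge 11/50 + 11/50 → 11/25
merge 11/50 + 17/50 → 14/25
merge 11/25 + 14/25 → 1
L = 4/25 + 11/50 + 17/50 + 11/25 + 14/25 + 1 = 68/25 = 2.72 bits/symbol.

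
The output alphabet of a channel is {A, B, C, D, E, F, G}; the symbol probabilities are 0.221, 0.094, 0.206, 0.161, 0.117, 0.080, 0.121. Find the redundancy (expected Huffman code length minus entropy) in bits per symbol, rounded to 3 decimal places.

Entropy H = −Σ p log₂ p ≈ 2.7181 bits.
Huffman merges: 2/25+47/500→87/500; 117/1000+121/1000→119/500; 161/1000+87/500→67/200; 103/500+221/1000→427/1000; 119/500+67/200→573/1000; 427/1000+573/1000→1. L = 2747/1000 ≈ 2.7470.
L − H = 2.7470 − 2.7181 = 0.029 bits.

0.029 bits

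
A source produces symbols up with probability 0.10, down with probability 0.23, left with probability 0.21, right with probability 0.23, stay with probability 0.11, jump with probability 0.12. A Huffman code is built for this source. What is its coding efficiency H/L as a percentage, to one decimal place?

98.3%

Entropy H = −Σ p log₂ p ≈ 2.4977 bits.
Huffman merges: 1/10+11/100→21/100; 3/25+21/100→33/100; 21/100+23/100→11/25; 23/100+33/100→14/25; 11/25+14/25→1. L = 127/50 ≈ 2.5400.
Efficiency = H/L = 2.4977/2.5400 = 98.3%.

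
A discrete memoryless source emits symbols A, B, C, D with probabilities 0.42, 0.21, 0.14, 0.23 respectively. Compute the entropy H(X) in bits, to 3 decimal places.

H = −Σ pᵢ log₂ pᵢ.
−0.42·log₂(0.42) = 0.5256
−0.21·log₂(0.21) = 0.4728
−0.14·log₂(0.14) = 0.3971
−0.23·log₂(0.23) = 0.4877
Sum ≈ 1.8832 → 1.883 bits.

1.883 bits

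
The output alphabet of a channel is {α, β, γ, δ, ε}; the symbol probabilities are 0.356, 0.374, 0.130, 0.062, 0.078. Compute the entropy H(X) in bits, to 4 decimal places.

H = −Σ pᵢ log₂ pᵢ.
−0.356·log₂(0.356) = 0.5305
−0.374·log₂(0.374) = 0.5307
−0.130·log₂(0.130) = 0.3826
−0.062·log₂(0.062) = 0.2487
−0.078·log₂(0.078) = 0.2871
Sum ≈ 1.9796 → 1.9796 bits.

1.9796 bits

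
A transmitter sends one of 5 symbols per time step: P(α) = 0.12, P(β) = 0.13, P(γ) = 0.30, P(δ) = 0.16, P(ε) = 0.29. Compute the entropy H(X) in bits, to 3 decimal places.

2.212 bits

H = −Σ pᵢ log₂ pᵢ.
−0.12·log₂(0.12) = 0.3671
−0.13·log₂(0.13) = 0.3826
−0.30·log₂(0.30) = 0.5211
−0.16·log₂(0.16) = 0.4230
−0.29·log₂(0.29) = 0.5179
Sum ≈ 2.2117 → 2.212 bits.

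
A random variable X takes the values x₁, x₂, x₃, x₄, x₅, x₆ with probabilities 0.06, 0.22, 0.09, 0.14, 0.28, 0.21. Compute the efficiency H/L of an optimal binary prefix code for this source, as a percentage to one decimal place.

Entropy H = −Σ p log₂ p ≈ 2.4209 bits.
Huffman merges: 3/50+9/100→3/20; 7/50+3/20→29/100; 21/100+11/50→43/100; 7/25+29/100→57/100; 43/100+57/100→1. L = 61/25 ≈ 2.4400.
Efficiency = H/L = 2.4209/2.4400 = 99.2%.

99.2%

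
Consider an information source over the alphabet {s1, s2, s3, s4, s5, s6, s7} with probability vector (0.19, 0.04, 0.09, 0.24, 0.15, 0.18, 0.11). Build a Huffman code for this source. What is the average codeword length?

2.7 bits/symbol

Repeatedly combine the two least-probable nodes; the expected code length is the sum of the merged weights.
merge 1/25 + 9/100 → 13/100
merge 11/100 + 13/100 → 6/25
merge 3/20 + 9/50 → 33/100
merge 19/100 + 6/25 → 43/100
merge 6/25 + 33/100 → 57/100
merge 43/100 + 57/100 → 1
L = 13/100 + 6/25 + 33/100 + 43/100 + 57/100 + 1 = 27/10 = 2.7 bits/symbol.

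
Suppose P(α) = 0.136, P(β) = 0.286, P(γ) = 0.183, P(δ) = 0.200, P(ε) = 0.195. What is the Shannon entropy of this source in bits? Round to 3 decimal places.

H = −Σ pᵢ log₂ pᵢ.
−0.136·log₂(0.136) = 0.3915
−0.286·log₂(0.286) = 0.5165
−0.183·log₂(0.183) = 0.4484
−0.200·log₂(0.200) = 0.4644
−0.195·log₂(0.195) = 0.4599
Sum ≈ 2.2806 → 2.281 bits.

2.281 bits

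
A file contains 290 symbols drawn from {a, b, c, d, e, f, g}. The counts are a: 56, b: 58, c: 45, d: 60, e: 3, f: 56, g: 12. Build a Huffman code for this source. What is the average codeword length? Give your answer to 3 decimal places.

Probabilities are the counts divided by 290.
Repeatedly combine the two least-probable nodes; the expected code length is the sum of the merged weights.
merge 3/290 + 6/145 → 3/58
merge 3/58 + 9/58 → 6/29
merge 28/145 + 28/145 → 56/145
merge 1/5 + 6/29 → 59/145
merge 6/29 + 56/145 → 86/145
merge 59/145 + 86/145 → 1
L = 3/58 + 6/29 + 56/145 + 59/145 + 86/145 + 1 = 767/290 ≈ 2.645 bits/symbol.

2.645 bits/symbol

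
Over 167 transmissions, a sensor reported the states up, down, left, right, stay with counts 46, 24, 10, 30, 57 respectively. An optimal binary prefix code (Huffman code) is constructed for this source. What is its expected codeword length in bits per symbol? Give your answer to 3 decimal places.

Probabilities are the counts divided by 167.
Repeatedly combine the two least-probable nodes; the expected code length is the sum of the merged weights.
merge 10/167 + 24/167 → 34/167
merge 30/167 + 34/167 → 64/167
merge 46/167 + 57/167 → 103/167
merge 64/167 + 103/167 → 1
L = 34/167 + 64/167 + 103/167 + 1 = 368/167 ≈ 2.204 bits/symbol.

2.204 bits/symbol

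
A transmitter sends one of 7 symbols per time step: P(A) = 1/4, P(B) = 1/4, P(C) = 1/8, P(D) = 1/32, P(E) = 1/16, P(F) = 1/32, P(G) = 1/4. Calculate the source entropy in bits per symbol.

Each probability is a power of 1/2, so log₂(1/p) is an integer.
H = Σ p·log₂(1/p) = 1/4·2 + 1/4·2 + 1/8·3 + 1/32·5 + 1/16·4 + 1/32·5 + 1/4·2 = 2.4375 bits.

2.4375 bits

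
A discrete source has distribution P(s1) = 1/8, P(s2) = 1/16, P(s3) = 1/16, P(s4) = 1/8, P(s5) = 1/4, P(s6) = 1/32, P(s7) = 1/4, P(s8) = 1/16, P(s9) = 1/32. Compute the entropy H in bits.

Each probability is a power of 1/2, so log₂(1/p) is an integer.
H = Σ p·log₂(1/p) = 1/8·3 + 1/16·4 + 1/16·4 + 1/8·3 + 1/4·2 + 1/32·5 + 1/4·2 + 1/16·4 + 1/32·5 = 2.8125 bits.

2.8125 bits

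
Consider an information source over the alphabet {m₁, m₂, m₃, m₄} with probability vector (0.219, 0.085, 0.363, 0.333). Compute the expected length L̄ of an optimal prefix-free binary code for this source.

1.941 bits/symbol

Repeatedly combine the two least-probable nodes; the expected code length is the sum of the merged weights.
merge 17/200 + 219/1000 → 38/125
merge 38/125 + 333/1000 → 637/1000
merge 363/1000 + 637/1000 → 1
L = 38/125 + 637/1000 + 1 = 1941/1000 = 1.941 bits/symbol.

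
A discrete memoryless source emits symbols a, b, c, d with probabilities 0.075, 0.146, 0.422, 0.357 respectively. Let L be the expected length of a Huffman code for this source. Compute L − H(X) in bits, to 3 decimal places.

0.058 bits

Entropy H = −Σ p log₂ p ≈ 1.7413 bits.
Huffman merges: 3/40+73/500→221/1000; 221/1000+357/1000→289/500; 211/500+289/500→1. L = 1799/1000 ≈ 1.7990.
L − H = 1.7990 − 1.7413 = 0.058 bits.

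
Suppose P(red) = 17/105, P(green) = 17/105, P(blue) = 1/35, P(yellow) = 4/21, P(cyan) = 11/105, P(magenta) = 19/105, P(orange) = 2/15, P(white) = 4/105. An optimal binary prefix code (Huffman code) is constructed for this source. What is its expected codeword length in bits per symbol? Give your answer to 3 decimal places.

2.867 bits/symbol

Repeatedly combine the two least-probable nodes; the expected code length is the sum of the merged weights.
merge 1/35 + 4/105 → 1/15
merge 1/15 + 11/105 → 6/35
merge 2/15 + 17/105 → 31/105
merge 17/105 + 6/35 → 1/3
merge 19/105 + 4/21 → 13/35
merge 31/105 + 1/3 → 22/35
merge 13/35 + 22/35 → 1
L = 1/15 + 6/35 + 31/105 + 1/3 + 13/35 + 22/35 + 1 = 43/15 ≈ 2.867 bits/symbol.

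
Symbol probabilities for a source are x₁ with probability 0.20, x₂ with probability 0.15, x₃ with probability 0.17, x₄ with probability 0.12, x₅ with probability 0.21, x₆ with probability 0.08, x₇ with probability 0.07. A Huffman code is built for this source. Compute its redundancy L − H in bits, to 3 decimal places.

0.031 bits

Entropy H = −Σ p log₂ p ≈ 2.7095 bits.
Huffman merges: 7/100+2/25→3/20; 3/25+3/20→27/100; 3/20+17/100→8/25; 1/5+21/100→41/100; 27/100+8/25→59/100; 41/100+59/100→1. L = 137/50 ≈ 2.7400.
L − H = 2.7400 − 2.7095 = 0.031 bits.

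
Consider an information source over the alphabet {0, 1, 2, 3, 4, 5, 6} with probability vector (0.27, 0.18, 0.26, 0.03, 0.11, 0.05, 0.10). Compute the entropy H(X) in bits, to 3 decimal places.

2.511 bits

H = −Σ pᵢ log₂ pᵢ.
−0.27·log₂(0.27) = 0.5100
−0.18·log₂(0.18) = 0.4453
−0.26·log₂(0.26) = 0.5053
−0.03·log₂(0.03) = 0.1518
−0.11·log₂(0.11) = 0.3503
−0.05·log₂(0.05) = 0.2161
−0.10·log₂(0.10) = 0.3322
Sum ≈ 2.5110 → 2.511 bits.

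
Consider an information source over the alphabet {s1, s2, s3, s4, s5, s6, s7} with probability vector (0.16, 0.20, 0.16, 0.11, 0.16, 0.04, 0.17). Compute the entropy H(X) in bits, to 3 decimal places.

2.704 bits

H = −Σ pᵢ log₂ pᵢ.
−0.16·log₂(0.16) = 0.4230
−0.20·log₂(0.20) = 0.4644
−0.16·log₂(0.16) = 0.4230
−0.11·log₂(0.11) = 0.3503
−0.16·log₂(0.16) = 0.4230
−0.04·log₂(0.04) = 0.1858
−0.17·log₂(0.17) = 0.4346
Sum ≈ 2.7041 → 2.704 bits.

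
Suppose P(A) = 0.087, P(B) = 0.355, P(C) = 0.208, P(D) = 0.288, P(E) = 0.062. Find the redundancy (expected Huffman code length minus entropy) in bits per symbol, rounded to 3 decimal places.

Entropy H = −Σ p log₂ p ≈ 2.0740 bits.
Huffman merges: 31/500+87/1000→149/1000; 149/1000+26/125→357/1000; 36/125+71/200→643/1000; 357/1000+643/1000→1. L = 2149/1000 ≈ 2.1490.
L − H = 2.1490 − 2.0740 = 0.075 bits.

0.075 bits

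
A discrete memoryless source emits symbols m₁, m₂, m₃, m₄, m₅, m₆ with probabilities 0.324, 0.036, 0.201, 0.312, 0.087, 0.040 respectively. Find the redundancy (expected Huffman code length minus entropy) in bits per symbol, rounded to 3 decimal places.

Entropy H = −Σ p log₂ p ≈ 2.1812 bits.
Huffman merges: 9/250+1/25→19/250; 19/250+87/1000→163/1000; 163/1000+201/1000→91/250; 39/125+81/250→159/250; 91/250+159/250→1. L = 2239/1000 ≈ 2.2390.
L − H = 2.2390 − 2.1812 = 0.058 bits.

0.058 bits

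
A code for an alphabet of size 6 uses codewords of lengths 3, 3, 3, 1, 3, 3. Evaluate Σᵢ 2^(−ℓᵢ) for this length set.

1.125

With common denominator 2^3 = 8: Σ 2^(−ℓᵢ) = 1/8 + 1/8 + 1/8 + 4/8 + 1/8 + 1/8 = 9/8 = 1.125.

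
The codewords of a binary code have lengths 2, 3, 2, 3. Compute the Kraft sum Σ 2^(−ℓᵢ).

With common denominator 2^3 = 8: Σ 2^(−ℓᵢ) = 2/8 + 1/8 + 2/8 + 1/8 = 6/8 = 0.75.

0.75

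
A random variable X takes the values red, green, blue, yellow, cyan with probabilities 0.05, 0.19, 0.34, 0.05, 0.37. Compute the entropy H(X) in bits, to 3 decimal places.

H = −Σ pᵢ log₂ pᵢ.
−0.05·log₂(0.05) = 0.2161
−0.19·log₂(0.19) = 0.4552
−0.34·log₂(0.34) = 0.5292
−0.05·log₂(0.05) = 0.2161
−0.37·log₂(0.37) = 0.5307
Sum ≈ 1.9473 → 1.947 bits.

1.947 bits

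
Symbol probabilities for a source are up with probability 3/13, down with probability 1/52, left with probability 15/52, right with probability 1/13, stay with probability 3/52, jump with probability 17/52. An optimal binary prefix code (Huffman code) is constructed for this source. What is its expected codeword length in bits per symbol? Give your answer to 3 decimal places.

Repeatedly combine the two least-probable nodes; the expected code length is the sum of the merged weights.
merge 1/52 + 3/52 → 1/13
merge 1/13 + 1/13 → 2/13
merge 2/13 + 3/13 → 5/13
merge 15/52 + 17/52 → 8/13
merge 5/13 + 8/13 → 1
L = 1/13 + 2/13 + 5/13 + 8/13 + 1 = 29/13 ≈ 2.231 bits/symbol.

2.231 bits/symbol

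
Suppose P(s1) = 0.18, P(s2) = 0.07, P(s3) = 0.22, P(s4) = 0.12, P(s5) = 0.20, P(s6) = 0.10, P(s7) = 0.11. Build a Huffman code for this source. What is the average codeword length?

2.75 bits/symbol

Repeatedly combine the two least-probable nodes; the expected code length is the sum of the merged weights.
merge 7/100 + 1/10 → 17/100
merge 11/100 + 3/25 → 23/100
merge 17/100 + 9/50 → 7/20
merge 1/5 + 11/50 → 21/50
merge 23/100 + 7/20 → 29/50
merge 21/50 + 29/50 → 1
L = 17/100 + 23/100 + 7/20 + 21/50 + 29/50 + 1 = 11/4 = 2.75 bits/symbol.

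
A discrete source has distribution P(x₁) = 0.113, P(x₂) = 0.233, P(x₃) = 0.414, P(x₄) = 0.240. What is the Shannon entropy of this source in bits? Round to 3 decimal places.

H = −Σ pᵢ log₂ pᵢ.
−0.113·log₂(0.113) = 0.3555
−0.233·log₂(0.233) = 0.4897
−0.414·log₂(0.414) = 0.5267
−0.240·log₂(0.240) = 0.4941
Sum ≈ 1.8660 → 1.866 bits.

1.866 bits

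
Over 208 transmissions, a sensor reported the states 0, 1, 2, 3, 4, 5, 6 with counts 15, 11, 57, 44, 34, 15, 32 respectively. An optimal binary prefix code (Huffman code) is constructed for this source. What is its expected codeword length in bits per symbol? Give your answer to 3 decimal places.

Probabilities are the counts divided by 208.
Repeatedly combine the two least-probable nodes; the expected code length is the sum of the merged weights.
merge 11/208 + 15/208 → 1/8
merge 15/208 + 1/8 → 41/208
merge 2/13 + 17/104 → 33/104
merge 41/208 + 11/52 → 85/208
merge 57/208 + 33/104 → 123/208
merge 85/208 + 123/208 → 1
L = 1/8 + 41/208 + 33/104 + 85/208 + 123/208 + 1 = 549/208 ≈ 2.639 bits/symbol.

2.639 bits/symbol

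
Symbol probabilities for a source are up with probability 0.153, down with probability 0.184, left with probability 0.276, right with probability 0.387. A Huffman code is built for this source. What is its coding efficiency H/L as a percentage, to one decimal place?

Entropy H = −Σ p log₂ p ≈ 1.9064 bits.
Huffman merges: 153/1000+23/125→337/1000; 69/250+337/1000→613/1000; 387/1000+613/1000→1. L = 39/20 ≈ 1.9500.
Efficiency = H/L = 1.9064/1.9500 = 97.8%.

97.8%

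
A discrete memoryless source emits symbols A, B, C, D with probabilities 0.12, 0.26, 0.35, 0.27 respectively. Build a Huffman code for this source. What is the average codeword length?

2 bits/symbol

Repeatedly combine the two least-probable nodes; the expected code length is the sum of the merged weights.
merge 3/25 + 13/50 → 19/50
merge 27/100 + 7/20 → 31/50
merge 19/50 + 31/50 → 1
L = 19/50 + 31/50 + 1 = 2 bits/symbol.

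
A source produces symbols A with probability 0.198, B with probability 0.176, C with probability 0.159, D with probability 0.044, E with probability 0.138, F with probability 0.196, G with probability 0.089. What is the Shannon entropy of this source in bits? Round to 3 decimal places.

H = −Σ pᵢ log₂ pᵢ.
−0.198·log₂(0.198) = 0.4626
−0.176·log₂(0.176) = 0.4411
−0.159·log₂(0.159) = 0.4218
−0.044·log₂(0.044) = 0.1983
−0.138·log₂(0.138) = 0.3943
−0.196·log₂(0.196) = 0.4608
−0.089·log₂(0.089) = 0.3106
Sum ≈ 2.6895 → 2.690 bits.

2.690 bits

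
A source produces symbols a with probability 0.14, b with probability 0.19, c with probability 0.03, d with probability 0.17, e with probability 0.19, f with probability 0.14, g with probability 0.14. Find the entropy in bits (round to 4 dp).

H = −Σ pᵢ log₂ pᵢ.
−0.14·log₂(0.14) = 0.3971
−0.19·log₂(0.19) = 0.4552
−0.03·log₂(0.03) = 0.1518
−0.17·log₂(0.17) = 0.4346
−0.19·log₂(0.19) = 0.4552
−0.14·log₂(0.14) = 0.3971
−0.14·log₂(0.14) = 0.3971
Sum ≈ 2.6881 → 2.6881 bits.

2.6881 bits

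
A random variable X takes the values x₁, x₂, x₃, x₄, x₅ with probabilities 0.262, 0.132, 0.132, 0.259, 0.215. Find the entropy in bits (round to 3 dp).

H = −Σ pᵢ log₂ pᵢ.
−0.262·log₂(0.262) = 0.5063
−0.132·log₂(0.132) = 0.3856
−0.132·log₂(0.132) = 0.3856
−0.259·log₂(0.259) = 0.5048
−0.215·log₂(0.215) = 0.4768
Sum ≈ 2.2591 → 2.259 bits.

2.259 bits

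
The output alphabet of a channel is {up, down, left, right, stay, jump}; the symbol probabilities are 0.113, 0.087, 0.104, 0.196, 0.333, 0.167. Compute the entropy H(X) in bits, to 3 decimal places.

2.422 bits

H = −Σ pᵢ log₂ pᵢ.
−0.113·log₂(0.113) = 0.3555
−0.087·log₂(0.087) = 0.3065
−0.104·log₂(0.104) = 0.3396
−0.196·log₂(0.196) = 0.4608
−0.333·log₂(0.333) = 0.5283
−0.167·log₂(0.167) = 0.4312
Sum ≈ 2.4218 → 2.422 bits.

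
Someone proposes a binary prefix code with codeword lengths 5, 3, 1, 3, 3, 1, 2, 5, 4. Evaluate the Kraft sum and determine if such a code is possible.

With common denominator 2^5 = 32: Σ 2^(−ℓᵢ) = 1/32 + 4/32 + 16/32 + 4/32 + 4/32 + 16/32 + 8/32 + 1/32 + 2/32 = 56/32 = 1.75.
Kraft's inequality requires Σ ≤ 1; here Σ = 1.75 > 1, so no such prefix code exists.

1.75; no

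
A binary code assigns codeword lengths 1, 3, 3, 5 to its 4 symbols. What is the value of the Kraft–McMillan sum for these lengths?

0.78125

With common denominator 2^5 = 32: Σ 2^(−ℓᵢ) = 16/32 + 4/32 + 4/32 + 1/32 = 25/32 = 0.78125.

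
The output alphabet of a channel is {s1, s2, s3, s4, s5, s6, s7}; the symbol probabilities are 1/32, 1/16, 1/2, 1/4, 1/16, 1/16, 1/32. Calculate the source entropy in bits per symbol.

2.0625 bits

Each probability is a power of 1/2, so log₂(1/p) is an integer.
H = Σ p·log₂(1/p) = 1/32·5 + 1/16·4 + 1/2·1 + 1/4·2 + 1/16·4 + 1/16·4 + 1/32·5 = 2.0625 bits.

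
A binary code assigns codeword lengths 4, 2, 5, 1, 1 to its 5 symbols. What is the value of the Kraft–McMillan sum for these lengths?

With common denominator 2^5 = 32: Σ 2^(−ℓᵢ) = 2/32 + 8/32 + 1/32 + 16/32 + 16/32 = 43/32 = 1.34375.

1.34375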